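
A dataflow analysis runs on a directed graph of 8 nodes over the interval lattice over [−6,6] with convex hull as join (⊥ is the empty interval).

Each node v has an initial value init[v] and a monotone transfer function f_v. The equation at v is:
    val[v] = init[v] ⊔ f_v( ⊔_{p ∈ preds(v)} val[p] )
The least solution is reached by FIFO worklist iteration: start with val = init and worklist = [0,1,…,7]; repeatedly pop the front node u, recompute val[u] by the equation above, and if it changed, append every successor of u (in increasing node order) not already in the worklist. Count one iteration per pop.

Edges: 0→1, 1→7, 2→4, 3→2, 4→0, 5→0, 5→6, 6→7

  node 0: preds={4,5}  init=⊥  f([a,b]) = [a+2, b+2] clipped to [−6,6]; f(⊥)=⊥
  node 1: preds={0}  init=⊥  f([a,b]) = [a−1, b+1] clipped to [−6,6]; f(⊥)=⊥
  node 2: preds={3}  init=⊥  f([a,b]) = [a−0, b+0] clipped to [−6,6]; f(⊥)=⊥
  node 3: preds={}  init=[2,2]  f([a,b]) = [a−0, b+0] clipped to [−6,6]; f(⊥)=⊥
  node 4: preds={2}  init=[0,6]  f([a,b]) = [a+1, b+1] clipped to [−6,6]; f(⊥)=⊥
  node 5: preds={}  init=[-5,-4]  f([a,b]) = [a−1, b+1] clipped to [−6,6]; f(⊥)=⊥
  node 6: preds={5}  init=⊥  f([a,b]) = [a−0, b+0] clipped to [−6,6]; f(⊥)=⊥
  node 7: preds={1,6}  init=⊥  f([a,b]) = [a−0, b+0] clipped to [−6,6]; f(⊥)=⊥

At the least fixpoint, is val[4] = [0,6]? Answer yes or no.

Trace (8 dequeues):
  [1] u=0 | in [-5,6] | out [-3,6] | prev ⊥ | push {}
  [2] u=1 | in [-3,6] | out [-4,6] | prev ⊥ | push {}
  [3] u=2 | in [2,2] | out [2,2] | prev ⊥ | push {}
  [4] u=3 | in ⊥ | out [2,2] | ==
  [5] u=4 | in [2,2] | out [0,6] | ==
  [6] u=5 | in ⊥ | out [-5,-4] | ==
  [7] u=6 | in [-5,-4] | out [-5,-4] | prev ⊥ | push {}
  [8] u=7 | in [-5,6] | out [-5,6] | prev ⊥ | push {}

Converged values:
  [0] [-3,6]
  [1] [-4,6]
  [2] [2,2]
  [3] [2,2]
  [4] [0,6]
  [5] [-5,-4]
  [6] [-5,-4]
  [7] [-5,6]

yes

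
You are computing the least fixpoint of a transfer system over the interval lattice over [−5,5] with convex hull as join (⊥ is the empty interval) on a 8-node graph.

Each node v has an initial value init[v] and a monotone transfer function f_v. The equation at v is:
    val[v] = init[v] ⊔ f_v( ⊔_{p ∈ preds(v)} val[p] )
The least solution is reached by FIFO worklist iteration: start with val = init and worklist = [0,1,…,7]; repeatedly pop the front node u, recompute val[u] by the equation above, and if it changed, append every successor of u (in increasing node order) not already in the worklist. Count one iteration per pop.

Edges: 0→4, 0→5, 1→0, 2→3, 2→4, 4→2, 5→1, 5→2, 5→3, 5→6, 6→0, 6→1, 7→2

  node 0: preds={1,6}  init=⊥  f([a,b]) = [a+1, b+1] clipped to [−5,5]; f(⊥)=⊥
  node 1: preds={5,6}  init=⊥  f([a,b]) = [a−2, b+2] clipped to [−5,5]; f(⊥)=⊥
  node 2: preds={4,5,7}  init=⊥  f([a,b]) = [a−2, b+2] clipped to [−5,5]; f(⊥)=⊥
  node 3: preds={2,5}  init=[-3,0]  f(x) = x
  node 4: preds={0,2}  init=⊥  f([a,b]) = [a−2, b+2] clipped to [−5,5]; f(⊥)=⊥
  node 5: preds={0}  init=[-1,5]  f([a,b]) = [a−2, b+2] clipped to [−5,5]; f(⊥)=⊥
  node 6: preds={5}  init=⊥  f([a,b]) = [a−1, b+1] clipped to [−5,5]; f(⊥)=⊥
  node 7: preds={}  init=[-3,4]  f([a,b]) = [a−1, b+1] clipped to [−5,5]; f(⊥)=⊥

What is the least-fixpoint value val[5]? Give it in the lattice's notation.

Trace (27 dequeues):
  [1] u=0 | in ⊥ | out ⊥ | ==
  [2] u=1 | in [-1,5] | out [-3,5] | prev ⊥ | push {0}
  [3] u=2 | in [-3,5] | out [-5,5] | prev ⊥ | push {}
  [4] u=3 | in [-5,5] | out [-5,5] | prev [-3,0] | push {}
  [5] u=4 | in [-5,5] | out [-5,5] | prev ⊥ | push {2}
  [6] u=5 | in ⊥ | out [-1,5] | ==
  [7] u=6 | in [-1,5] | out [-2,5] | prev ⊥ | push {1}
  [8] u=7 | in ⊥ | out [-3,4] | ==
  [9] u=0 | in [-3,5] | out [-2,5] | prev ⊥ | push {4,5}
  [10] u=2 | in [-5,5] | out [-5,5] | ==
  [11] u=1 | in [-2,5] | out [-4,5] | prev [-3,5] | push {0}
  [12] u=4 | in [-5,5] | out [-5,5] | ==
  [13] u=5 | in [-2,5] | out [-4,5] | prev [-1,5] | push {1,2,3,6}
  [14] u=0 | in [-4,5] | out [-3,5] | prev [-2,5] | push {4,5}
  [15] u=1 | in [-4,5] | out [-5,5] | prev [-4,5] | push {0}
  [16] u=2 | in [-5,5] | out [-5,5] | ==
  [17] u=3 | in [-5,5] | out [-5,5] | ==
  [18] u=6 | in [-4,5] | out [-5,5] | prev [-2,5] | push {1}
  [19] u=4 | in [-5,5] | out [-5,5] | ==
  [20] u=5 | in [-3,5] | out [-5,5] | prev [-4,5] | push {2,3,6}
  [21] u=0 | in [-5,5] | out [-4,5] | prev [-3,5] | push {4,5}
  [22] u=1 | in [-5,5] | out [-5,5] | ==
  [23] u=2 | in [-5,5] | out [-5,5] | ==
  [24] u=3 | in [-5,5] | out [-5,5] | ==
  [25] u=6 | in [-5,5] | out [-5,5] | ==
  [26] u=4 | in [-5,5] | out [-5,5] | ==
  [27] u=5 | in [-4,5] | out [-5,5] | ==

Converged values:
  [0] [-4,5]
  [1] [-5,5]
  [2] [-5,5]
  [3] [-5,5]
  [4] [-5,5]
  [5] [-5,5]
  [6] [-5,5]
  [7] [-3,4]

[-5,5]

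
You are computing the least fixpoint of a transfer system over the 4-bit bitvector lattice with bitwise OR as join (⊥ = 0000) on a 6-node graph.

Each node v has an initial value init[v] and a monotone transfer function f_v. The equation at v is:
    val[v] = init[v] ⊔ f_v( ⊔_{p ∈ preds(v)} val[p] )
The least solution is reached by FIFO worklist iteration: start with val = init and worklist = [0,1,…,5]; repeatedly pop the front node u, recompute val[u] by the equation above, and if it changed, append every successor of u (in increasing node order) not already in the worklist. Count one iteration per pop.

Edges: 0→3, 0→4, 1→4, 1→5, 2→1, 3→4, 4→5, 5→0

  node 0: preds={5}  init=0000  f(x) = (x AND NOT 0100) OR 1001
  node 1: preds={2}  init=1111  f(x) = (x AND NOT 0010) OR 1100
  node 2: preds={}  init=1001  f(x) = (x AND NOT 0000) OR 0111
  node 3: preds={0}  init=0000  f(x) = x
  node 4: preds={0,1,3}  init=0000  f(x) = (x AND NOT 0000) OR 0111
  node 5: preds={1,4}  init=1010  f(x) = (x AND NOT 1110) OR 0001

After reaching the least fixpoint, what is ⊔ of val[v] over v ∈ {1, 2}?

Iteration log — 8 steps:
  step 1. node 0  ⊔preds=1010  new=1011  old=0000  +wl: 
  step 2. node 1  ⊔preds=1001  new=1111  stable
  step 3. node 2  ⊔preds=0000  new=1111  old=1001  +wl: 1
  step 4. node 3  ⊔preds=1011  new=1011  old=0000  +wl: 
  step 5. node 4  ⊔preds=1111  new=1111  old=0000  +wl: 
  step 6. node 5  ⊔preds=1111  new=1011  old=1010  +wl: 0
  step 7. node 1  ⊔preds=1111  new=1111  stable
  step 8. node 0  ⊔preds=1011  new=1011  stable

Least fixpoint reached:
  node 0: 1011
  node 1: 1111
  node 2: 1111
  node 3: 1011
  node 4: 1111
  node 5: 1011

1111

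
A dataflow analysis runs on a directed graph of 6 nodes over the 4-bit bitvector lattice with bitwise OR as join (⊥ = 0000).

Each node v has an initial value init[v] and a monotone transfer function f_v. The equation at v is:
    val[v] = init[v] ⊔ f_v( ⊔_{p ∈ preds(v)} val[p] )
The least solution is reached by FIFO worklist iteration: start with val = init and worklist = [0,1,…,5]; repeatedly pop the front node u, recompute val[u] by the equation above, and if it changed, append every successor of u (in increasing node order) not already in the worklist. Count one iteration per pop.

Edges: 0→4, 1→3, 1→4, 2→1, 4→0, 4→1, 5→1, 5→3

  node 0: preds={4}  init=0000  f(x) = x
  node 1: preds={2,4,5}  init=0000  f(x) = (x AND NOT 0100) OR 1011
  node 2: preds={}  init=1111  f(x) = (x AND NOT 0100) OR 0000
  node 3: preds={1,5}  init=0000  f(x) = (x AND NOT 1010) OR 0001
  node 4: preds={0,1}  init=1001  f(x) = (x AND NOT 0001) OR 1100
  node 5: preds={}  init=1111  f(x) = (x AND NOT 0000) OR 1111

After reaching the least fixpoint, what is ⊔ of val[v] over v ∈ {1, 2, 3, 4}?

Iteration log — 9 steps:
  step 1. node 0  ⊔preds=1001  new=1001  old=0000  +wl: 
  step 2. node 1  ⊔preds=1111  new=1011  old=0000  +wl: 
  step 3. node 2  ⊔preds=0000  new=1111  stable
  step 4. node 3  ⊔preds=1111  new=0101  old=0000  +wl: 
  step 5. node 4  ⊔preds=1011  new=1111  old=1001  +wl: 0,1
  step 6. node 5  ⊔preds=0000  new=1111  stable
  step 7. node 0  ⊔preds=1111  new=1111  old=1001  +wl: 4
  step 8. node 1  ⊔preds=1111  new=1011  stable
  step 9. node 4  ⊔preds=1111  new=1111  stable

Least fixpoint reached:
  node 0: 1111
  node 1: 1011
  node 2: 1111
  node 3: 0101
  node 4: 1111
  node 5: 1111

1111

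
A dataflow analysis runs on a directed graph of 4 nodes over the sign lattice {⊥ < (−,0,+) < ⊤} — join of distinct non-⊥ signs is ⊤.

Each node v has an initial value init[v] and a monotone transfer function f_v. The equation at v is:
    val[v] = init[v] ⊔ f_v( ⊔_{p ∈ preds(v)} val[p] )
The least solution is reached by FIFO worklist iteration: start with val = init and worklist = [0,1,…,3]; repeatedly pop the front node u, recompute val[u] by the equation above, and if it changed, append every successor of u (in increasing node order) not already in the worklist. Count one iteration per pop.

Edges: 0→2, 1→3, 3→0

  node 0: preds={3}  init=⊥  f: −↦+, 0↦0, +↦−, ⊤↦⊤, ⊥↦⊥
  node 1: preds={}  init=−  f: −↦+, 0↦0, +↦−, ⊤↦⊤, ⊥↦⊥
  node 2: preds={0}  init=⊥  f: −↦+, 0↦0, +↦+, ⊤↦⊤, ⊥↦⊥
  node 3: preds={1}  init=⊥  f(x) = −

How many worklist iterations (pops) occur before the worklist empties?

6

Worklist (6 pops):
  #1 pop 0: in=⊥ → ⊥ (no change)
  #2 pop 1: in=⊥ → − (no change)
  #3 pop 2: in=⊥ → ⊥ (no change)
  #4 pop 3: in=− → − (was ⊥); enqueue [0]
  #5 pop 0: in=− → + (was ⊥); enqueue [2]
  #6 pop 2: in=+ → + (was ⊥); enqueue []

Fixpoint:
  val[0] = +
  val[1] = −
  val[2] = +
  val[3] = −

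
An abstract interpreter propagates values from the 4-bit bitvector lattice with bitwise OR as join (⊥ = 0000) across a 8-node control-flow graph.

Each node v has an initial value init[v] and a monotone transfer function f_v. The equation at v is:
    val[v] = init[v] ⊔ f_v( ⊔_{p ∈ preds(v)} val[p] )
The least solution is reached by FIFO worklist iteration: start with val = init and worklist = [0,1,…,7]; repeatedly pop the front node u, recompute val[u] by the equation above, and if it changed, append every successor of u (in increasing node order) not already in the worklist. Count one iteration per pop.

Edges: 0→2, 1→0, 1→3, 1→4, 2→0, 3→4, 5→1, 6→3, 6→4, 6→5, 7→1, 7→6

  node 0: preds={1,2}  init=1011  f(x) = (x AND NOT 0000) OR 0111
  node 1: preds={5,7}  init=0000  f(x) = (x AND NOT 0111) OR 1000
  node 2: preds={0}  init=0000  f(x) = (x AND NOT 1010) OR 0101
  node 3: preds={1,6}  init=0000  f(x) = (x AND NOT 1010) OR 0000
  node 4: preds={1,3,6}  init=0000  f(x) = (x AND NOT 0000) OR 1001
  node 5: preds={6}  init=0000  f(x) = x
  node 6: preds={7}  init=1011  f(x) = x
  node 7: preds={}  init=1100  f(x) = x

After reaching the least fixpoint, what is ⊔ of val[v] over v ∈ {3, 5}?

Iteration log — 14 steps:
  step 1. node 0  ⊔preds=0000  new=1111  old=1011  +wl: 
  step 2. node 1  ⊔preds=1100  new=1000  old=0000  +wl: 0
  step 3. node 2  ⊔preds=1111  new=0101  old=0000  +wl: 
  step 4. node 3  ⊔preds=1011  new=0001  old=0000  +wl: 
  step 5. node 4  ⊔preds=1011  new=1011  old=0000  +wl: 
  step 6. node 5  ⊔preds=1011  new=1011  old=0000  +wl: 1
  step 7. node 6  ⊔preds=1100  new=1111  old=1011  +wl: 3,4,5
  step 8. node 7  ⊔preds=0000  new=1100  stable
  step 9. node 0  ⊔preds=1101  new=1111  stable
  step 10. node 1  ⊔preds=1111  new=1000  stable
  step 11. node 3  ⊔preds=1111  new=0101  old=0001  +wl: 
  step 12. node 4  ⊔preds=1111  new=1111  old=1011  +wl: 
  step 13. node 5  ⊔preds=1111  new=1111  old=1011  +wl: 1
  step 14. node 1  ⊔preds=1111  new=1000  stable

Least fixpoint reached:
  node 0: 1111
  node 1: 1000
  node 2: 0101
  node 3: 0101
  node 4: 1111
  node 5: 1111
  node 6: 1111
  node 7: 1100

1111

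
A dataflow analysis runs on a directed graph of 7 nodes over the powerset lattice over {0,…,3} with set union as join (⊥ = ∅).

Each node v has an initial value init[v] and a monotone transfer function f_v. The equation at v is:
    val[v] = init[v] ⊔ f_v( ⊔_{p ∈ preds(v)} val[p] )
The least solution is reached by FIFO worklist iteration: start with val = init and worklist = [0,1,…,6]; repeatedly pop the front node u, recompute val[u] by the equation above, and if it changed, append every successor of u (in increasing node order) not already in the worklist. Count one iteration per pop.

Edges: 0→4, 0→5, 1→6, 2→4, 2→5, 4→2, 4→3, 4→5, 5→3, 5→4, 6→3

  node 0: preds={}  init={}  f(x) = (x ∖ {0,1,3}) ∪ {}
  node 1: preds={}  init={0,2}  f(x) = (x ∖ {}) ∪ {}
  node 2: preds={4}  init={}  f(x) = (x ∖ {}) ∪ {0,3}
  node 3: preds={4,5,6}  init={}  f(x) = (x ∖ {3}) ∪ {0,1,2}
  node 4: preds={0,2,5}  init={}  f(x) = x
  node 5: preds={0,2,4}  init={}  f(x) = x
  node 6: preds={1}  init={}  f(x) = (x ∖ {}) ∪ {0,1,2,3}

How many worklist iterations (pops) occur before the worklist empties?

Worklist (10 pops):
  #1 pop 0: in={} → {} (no change)
  #2 pop 1: in={} → {0,2} (no change)
  #3 pop 2: in={} → {0,3} (was {}); enqueue []
  #4 pop 3: in={} → {0,1,2} (was {}); enqueue []
  #5 pop 4: in={0,3} → {0,3} (was {}); enqueue [2,3]
  #6 pop 5: in={0,3} → {0,3} (was {}); enqueue [4]
  #7 pop 6: in={0,2} → {0,1,2,3} (was {}); enqueue []
  #8 pop 2: in={0,3} → {0,3} (no change)
  #9 pop 3: in={0,1,2,3} → {0,1,2} (no change)
  #10 pop 4: in={0,3} → {0,3} (no change)

Fixpoint:
  val[0] = {}
  val[1] = {0,2}
  val[2] = {0,3}
  val[3] = {0,1,2}
  val[4] = {0,3}
  val[5] = {0,3}
  val[6] = {0,1,2,3}

10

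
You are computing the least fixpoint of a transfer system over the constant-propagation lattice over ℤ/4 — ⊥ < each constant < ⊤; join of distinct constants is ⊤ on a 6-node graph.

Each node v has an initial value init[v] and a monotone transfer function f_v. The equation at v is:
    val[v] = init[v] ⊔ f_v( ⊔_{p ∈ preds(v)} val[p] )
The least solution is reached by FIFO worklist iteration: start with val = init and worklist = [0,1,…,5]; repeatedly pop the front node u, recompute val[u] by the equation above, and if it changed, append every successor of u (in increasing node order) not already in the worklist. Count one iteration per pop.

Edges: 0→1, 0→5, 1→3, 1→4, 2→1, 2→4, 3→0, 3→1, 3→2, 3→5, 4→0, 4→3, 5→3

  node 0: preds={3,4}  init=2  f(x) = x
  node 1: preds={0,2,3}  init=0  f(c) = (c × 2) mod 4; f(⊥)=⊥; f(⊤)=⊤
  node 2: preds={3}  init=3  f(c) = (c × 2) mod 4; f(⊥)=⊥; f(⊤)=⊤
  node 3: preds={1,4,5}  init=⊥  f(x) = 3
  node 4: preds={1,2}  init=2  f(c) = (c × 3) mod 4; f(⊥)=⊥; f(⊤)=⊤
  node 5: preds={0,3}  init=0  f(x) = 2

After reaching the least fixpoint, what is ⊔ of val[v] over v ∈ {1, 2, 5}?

⊤

Iteration log — 13 steps:
  step 1. node 0  ⊔preds=2  new=2  stable
  step 2. node 1  ⊔preds=⊤  new=⊤  old=0  +wl: 
  step 3. node 2  ⊔preds=⊥  new=3  stable
  step 4. node 3  ⊔preds=⊤  new=3  old=⊥  +wl: 0,1,2
  step 5. node 4  ⊔preds=⊤  new=⊤  old=2  +wl: 3
  step 6. node 5  ⊔preds=⊤  new=⊤  old=0  +wl: 
  step 7. node 0  ⊔preds=⊤  new=⊤  old=2  +wl: 5
  step 8. node 1  ⊔preds=⊤  new=⊤  stable
  step 9. node 2  ⊔preds=3  new=⊤  old=3  +wl: 1,4
  step 10. node 3  ⊔preds=⊤  new=3  stable
  step 11. node 5  ⊔preds=⊤  new=⊤  stable
  step 12. node 1  ⊔preds=⊤  new=⊤  stable
  step 13. node 4  ⊔preds=⊤  new=⊤  stable

Least fixpoint reached:
  node 0: ⊤
  node 1: ⊤
  node 2: ⊤
  node 3: 3
  node 4: ⊤
  node 5: ⊤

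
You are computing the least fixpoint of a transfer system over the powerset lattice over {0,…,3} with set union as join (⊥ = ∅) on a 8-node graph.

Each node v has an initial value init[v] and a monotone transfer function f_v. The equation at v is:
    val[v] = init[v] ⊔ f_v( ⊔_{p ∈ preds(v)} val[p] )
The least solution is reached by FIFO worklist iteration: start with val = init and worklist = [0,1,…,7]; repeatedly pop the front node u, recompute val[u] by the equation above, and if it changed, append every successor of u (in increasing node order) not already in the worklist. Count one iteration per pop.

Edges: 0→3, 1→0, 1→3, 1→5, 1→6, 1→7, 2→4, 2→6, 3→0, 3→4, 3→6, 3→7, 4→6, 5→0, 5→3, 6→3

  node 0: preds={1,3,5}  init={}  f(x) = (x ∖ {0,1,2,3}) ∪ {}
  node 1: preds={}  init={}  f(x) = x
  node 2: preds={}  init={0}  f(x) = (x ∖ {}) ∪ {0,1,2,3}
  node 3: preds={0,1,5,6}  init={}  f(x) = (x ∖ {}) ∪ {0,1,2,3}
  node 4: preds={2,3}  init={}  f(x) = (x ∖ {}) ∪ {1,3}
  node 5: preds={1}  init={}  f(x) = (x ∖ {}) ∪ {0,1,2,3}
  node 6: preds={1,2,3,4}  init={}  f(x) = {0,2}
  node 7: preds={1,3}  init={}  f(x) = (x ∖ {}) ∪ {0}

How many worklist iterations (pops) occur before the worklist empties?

10

Iteration log — 10 steps:
  step 1. node 0  ⊔preds={}  new={}  stable
  step 2. node 1  ⊔preds={}  new={}  stable
  step 3. node 2  ⊔preds={}  new={0,1,2,3}  old={0}  +wl: 
  step 4. node 3  ⊔preds={}  new={0,1,2,3}  old={}  +wl: 0
  step 5. node 4  ⊔preds={0,1,2,3}  new={0,1,2,3}  old={}  +wl: 
  step 6. node 5  ⊔preds={}  new={0,1,2,3}  old={}  +wl: 3
  step 7. node 6  ⊔preds={0,1,2,3}  new={0,2}  old={}  +wl: 
  step 8. node 7  ⊔preds={0,1,2,3}  new={0,1,2,3}  old={}  +wl: 
  step 9. node 0  ⊔preds={0,1,2,3}  new={}  stable
  step 10. node 3  ⊔preds={0,1,2,3}  new={0,1,2,3}  stable

Least fixpoint reached:
  node 0: {}
  node 1: {}
  node 2: {0,1,2,3}
  node 3: {0,1,2,3}
  node 4: {0,1,2,3}
  node 5: {0,1,2,3}
  node 6: {0,2}
  node 7: {0,1,2,3}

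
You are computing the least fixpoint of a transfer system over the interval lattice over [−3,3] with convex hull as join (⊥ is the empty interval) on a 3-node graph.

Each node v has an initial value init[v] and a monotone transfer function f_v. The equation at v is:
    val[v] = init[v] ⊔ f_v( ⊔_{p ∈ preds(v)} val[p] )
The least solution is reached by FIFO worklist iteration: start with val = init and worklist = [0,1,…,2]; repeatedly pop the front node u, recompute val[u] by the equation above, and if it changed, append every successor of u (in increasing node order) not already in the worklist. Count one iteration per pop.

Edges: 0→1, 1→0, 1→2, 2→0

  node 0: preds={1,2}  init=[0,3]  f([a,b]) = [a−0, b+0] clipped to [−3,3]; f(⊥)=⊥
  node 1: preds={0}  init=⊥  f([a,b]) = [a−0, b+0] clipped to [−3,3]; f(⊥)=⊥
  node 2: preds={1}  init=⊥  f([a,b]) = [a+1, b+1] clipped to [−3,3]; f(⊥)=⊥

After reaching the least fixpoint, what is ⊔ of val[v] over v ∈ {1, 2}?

[0,3]

Trace (4 dequeues):
  [1] u=0 | in ⊥ | out [0,3] | ==
  [2] u=1 | in [0,3] | out [0,3] | prev ⊥ | push {0}
  [3] u=2 | in [0,3] | out [1,3] | prev ⊥ | push {}
  [4] u=0 | in [0,3] | out [0,3] | ==

Converged values:
  [0] [0,3]
  [1] [0,3]
  [2] [1,3]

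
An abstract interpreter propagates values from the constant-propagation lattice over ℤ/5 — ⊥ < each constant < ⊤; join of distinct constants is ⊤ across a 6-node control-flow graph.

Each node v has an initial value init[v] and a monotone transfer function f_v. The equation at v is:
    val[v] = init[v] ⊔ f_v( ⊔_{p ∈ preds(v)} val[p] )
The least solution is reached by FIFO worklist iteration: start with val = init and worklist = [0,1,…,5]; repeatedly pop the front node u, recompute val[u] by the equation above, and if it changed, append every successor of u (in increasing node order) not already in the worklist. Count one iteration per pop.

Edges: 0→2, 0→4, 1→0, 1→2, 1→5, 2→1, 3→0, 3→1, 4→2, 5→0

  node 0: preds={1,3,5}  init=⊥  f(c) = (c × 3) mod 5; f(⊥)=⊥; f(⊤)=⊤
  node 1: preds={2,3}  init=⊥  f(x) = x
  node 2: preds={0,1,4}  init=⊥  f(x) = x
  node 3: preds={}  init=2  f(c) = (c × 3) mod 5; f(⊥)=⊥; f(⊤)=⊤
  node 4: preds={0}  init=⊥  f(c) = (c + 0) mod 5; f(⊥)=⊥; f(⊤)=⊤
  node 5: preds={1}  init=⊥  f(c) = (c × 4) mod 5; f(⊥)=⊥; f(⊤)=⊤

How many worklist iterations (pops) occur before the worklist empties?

Iteration log — 14 steps:
  step 1. node 0  ⊔preds=2  new=1  old=⊥  +wl: 
  step 2. node 1  ⊔preds=2  new=2  old=⊥  +wl: 0
  step 3. node 2  ⊔preds=⊤  new=⊤  old=⊥  +wl: 1
  step 4. node 3  ⊔preds=⊥  new=2  stable
  step 5. node 4  ⊔preds=1  new=1  old=⊥  +wl: 2
  step 6. node 5  ⊔preds=2  new=3  old=⊥  +wl: 
  step 7. node 0  ⊔preds=⊤  new=⊤  old=1  +wl: 4
  step 8. node 1  ⊔preds=⊤  new=⊤  old=2  +wl: 0,5
  step 9. node 2  ⊔preds=⊤  new=⊤  stable
  step 10. node 4  ⊔preds=⊤  new=⊤  old=1  +wl: 2
  step 11. node 0  ⊔preds=⊤  new=⊤  stable
  step 12. node 5  ⊔preds=⊤  new=⊤  old=3  +wl: 0
  step 13. node 2  ⊔preds=⊤  new=⊤  stable
  step 14. node 0  ⊔preds=⊤  new=⊤  stable

Least fixpoint reached:
  node 0: ⊤
  node 1: ⊤
  node 2: ⊤
  node 3: 2
  node 4: ⊤
  node 5: ⊤

14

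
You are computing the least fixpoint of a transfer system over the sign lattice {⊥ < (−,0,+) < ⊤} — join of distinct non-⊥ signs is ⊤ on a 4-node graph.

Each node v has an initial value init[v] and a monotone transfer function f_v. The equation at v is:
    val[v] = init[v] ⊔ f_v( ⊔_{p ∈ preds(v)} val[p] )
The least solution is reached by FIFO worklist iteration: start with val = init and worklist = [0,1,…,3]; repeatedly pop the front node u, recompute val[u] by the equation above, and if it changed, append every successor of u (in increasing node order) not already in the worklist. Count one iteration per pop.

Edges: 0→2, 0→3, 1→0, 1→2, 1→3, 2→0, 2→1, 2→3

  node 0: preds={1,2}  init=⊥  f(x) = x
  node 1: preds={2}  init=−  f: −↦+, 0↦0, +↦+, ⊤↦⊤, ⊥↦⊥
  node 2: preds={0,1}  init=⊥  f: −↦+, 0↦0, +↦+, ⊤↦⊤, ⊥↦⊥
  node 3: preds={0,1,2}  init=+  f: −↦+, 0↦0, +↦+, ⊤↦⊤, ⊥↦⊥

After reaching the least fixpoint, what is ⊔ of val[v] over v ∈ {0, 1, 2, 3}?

Trace (10 dequeues):
  [1] u=0 | in − | out − | prev ⊥ | push {}
  [2] u=1 | in ⊥ | out − | ==
  [3] u=2 | in − | out + | prev ⊥ | push {0,1}
  [4] u=3 | in ⊤ | out ⊤ | prev + | push {}
  [5] u=0 | in ⊤ | out ⊤ | prev − | push {2,3}
  [6] u=1 | in + | out ⊤ | prev − | push {0}
  [7] u=2 | in ⊤ | out ⊤ | prev + | push {1}
  [8] u=3 | in ⊤ | out ⊤ | ==
  [9] u=0 | in ⊤ | out ⊤ | ==
  [10] u=1 | in ⊤ | out ⊤ | ==

Converged values:
  [0] ⊤
  [1] ⊤
  [2] ⊤
  [3] ⊤

⊤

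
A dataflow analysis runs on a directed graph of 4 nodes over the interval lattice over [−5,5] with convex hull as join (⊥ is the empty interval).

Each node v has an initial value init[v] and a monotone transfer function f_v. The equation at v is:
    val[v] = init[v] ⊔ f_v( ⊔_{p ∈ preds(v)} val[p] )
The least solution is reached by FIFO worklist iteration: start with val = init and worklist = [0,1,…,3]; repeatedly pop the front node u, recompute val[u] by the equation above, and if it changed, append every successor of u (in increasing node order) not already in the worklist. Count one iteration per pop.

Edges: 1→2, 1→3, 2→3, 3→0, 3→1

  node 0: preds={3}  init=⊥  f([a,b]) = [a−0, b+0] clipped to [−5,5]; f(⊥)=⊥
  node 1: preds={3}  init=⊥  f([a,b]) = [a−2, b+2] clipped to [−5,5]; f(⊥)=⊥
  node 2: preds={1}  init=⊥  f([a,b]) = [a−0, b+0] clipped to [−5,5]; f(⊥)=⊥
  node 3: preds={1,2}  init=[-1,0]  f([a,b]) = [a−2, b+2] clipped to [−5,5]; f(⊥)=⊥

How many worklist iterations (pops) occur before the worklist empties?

Trace (10 dequeues):
  [1] u=0 | in [-1,0] | out [-1,0] | prev ⊥ | push {}
  [2] u=1 | in [-1,0] | out [-3,2] | prev ⊥ | push {}
  [3] u=2 | in [-3,2] | out [-3,2] | prev ⊥ | push {}
  [4] u=3 | in [-3,2] | out [-5,4] | prev [-1,0] | push {0,1}
  [5] u=0 | in [-5,4] | out [-5,4] | prev [-1,0] | push {}
  [6] u=1 | in [-5,4] | out [-5,5] | prev [-3,2] | push {2,3}
  [7] u=2 | in [-5,5] | out [-5,5] | prev [-3,2] | push {}
  [8] u=3 | in [-5,5] | out [-5,5] | prev [-5,4] | push {0,1}
  [9] u=0 | in [-5,5] | out [-5,5] | prev [-5,4] | push {}
  [10] u=1 | in [-5,5] | out [-5,5] | ==

Converged values:
  [0] [-5,5]
  [1] [-5,5]
  [2] [-5,5]
  [3] [-5,5]

10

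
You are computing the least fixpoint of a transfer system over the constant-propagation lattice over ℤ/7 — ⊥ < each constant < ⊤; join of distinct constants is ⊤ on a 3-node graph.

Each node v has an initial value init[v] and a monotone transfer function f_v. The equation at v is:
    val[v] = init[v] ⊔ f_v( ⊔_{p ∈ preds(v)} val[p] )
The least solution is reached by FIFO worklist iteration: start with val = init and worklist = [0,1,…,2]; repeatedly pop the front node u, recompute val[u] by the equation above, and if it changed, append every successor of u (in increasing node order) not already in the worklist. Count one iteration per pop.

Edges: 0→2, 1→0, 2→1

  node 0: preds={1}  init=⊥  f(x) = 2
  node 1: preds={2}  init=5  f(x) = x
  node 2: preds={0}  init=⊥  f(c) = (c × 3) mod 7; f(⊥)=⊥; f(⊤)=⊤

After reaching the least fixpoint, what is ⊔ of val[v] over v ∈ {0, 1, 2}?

Trace (5 dequeues):
  [1] u=0 | in 5 | out 2 | prev ⊥ | push {}
  [2] u=1 | in ⊥ | out 5 | ==
  [3] u=2 | in 2 | out 6 | prev ⊥ | push {1}
  [4] u=1 | in 6 | out ⊤ | prev 5 | push {0}
  [5] u=0 | in ⊤ | out 2 | ==

Converged values:
  [0] 2
  [1] ⊤
  [2] 6

⊤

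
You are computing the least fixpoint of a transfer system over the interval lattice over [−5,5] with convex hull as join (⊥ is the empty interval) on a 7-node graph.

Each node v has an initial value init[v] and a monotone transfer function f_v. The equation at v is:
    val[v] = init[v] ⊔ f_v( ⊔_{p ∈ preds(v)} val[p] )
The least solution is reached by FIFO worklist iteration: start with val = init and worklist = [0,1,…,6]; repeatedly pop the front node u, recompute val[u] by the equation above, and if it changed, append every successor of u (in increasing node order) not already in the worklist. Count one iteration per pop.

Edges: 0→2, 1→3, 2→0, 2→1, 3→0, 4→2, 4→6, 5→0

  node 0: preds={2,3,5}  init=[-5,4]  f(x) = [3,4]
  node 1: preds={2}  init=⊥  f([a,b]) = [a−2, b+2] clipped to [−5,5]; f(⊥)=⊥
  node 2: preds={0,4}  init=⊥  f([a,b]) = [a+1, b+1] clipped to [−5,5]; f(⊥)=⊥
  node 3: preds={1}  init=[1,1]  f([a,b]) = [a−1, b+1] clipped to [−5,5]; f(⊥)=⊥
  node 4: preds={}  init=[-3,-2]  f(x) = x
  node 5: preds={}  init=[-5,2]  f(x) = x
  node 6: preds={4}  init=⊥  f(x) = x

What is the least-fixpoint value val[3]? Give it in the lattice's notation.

Worklist (11 pops):
  #1 pop 0: in=[-5,2] → [-5,4] (no change)
  #2 pop 1: in=⊥ → ⊥ (no change)
  #3 pop 2: in=[-5,4] → [-4,5] (was ⊥); enqueue [0,1]
  #4 pop 3: in=⊥ → [1,1] (no change)
  #5 pop 4: in=⊥ → [-3,-2] (no change)
  #6 pop 5: in=⊥ → [-5,2] (no change)
  #7 pop 6: in=[-3,-2] → [-3,-2] (was ⊥); enqueue []
  #8 pop 0: in=[-5,5] → [-5,4] (no change)
  #9 pop 1: in=[-4,5] → [-5,5] (was ⊥); enqueue [3]
  #10 pop 3: in=[-5,5] → [-5,5] (was [1,1]); enqueue [0]
  #11 pop 0: in=[-5,5] → [-5,4] (no change)

Fixpoint:
  val[0] = [-5,4]
  val[1] = [-5,5]
  val[2] = [-4,5]
  val[3] = [-5,5]
  val[4] = [-3,-2]
  val[5] = [-5,2]
  val[6] = [-3,-2]

[-5,5]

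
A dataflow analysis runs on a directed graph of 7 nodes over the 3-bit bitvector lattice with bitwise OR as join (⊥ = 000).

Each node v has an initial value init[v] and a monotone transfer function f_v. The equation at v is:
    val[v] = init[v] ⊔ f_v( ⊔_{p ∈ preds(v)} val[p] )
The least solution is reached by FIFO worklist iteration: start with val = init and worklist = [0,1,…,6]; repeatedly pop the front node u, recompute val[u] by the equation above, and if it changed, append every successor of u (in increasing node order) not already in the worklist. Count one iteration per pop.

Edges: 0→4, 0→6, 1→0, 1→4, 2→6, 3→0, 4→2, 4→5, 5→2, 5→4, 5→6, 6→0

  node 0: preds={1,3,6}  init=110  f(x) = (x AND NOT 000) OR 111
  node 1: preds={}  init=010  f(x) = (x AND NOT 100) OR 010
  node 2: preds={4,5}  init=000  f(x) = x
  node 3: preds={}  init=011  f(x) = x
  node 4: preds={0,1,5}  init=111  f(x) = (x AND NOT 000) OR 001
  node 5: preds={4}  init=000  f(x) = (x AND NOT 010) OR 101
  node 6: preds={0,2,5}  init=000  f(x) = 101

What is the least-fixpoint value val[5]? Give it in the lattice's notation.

Trace (10 dequeues):
  [1] u=0 | in 011 | out 111 | prev 110 | push {}
  [2] u=1 | in 000 | out 010 | ==
  [3] u=2 | in 111 | out 111 | prev 000 | push {}
  [4] u=3 | in 000 | out 011 | ==
  [5] u=4 | in 111 | out 111 | ==
  [6] u=5 | in 111 | out 101 | prev 000 | push {2,4}
  [7] u=6 | in 111 | out 101 | prev 000 | push {0}
  [8] u=2 | in 111 | out 111 | ==
  [9] u=4 | in 111 | out 111 | ==
  [10] u=0 | in 111 | out 111 | ==

Converged values:
  [0] 111
  [1] 010
  [2] 111
  [3] 011
  [4] 111
  [5] 101
  [6] 101

101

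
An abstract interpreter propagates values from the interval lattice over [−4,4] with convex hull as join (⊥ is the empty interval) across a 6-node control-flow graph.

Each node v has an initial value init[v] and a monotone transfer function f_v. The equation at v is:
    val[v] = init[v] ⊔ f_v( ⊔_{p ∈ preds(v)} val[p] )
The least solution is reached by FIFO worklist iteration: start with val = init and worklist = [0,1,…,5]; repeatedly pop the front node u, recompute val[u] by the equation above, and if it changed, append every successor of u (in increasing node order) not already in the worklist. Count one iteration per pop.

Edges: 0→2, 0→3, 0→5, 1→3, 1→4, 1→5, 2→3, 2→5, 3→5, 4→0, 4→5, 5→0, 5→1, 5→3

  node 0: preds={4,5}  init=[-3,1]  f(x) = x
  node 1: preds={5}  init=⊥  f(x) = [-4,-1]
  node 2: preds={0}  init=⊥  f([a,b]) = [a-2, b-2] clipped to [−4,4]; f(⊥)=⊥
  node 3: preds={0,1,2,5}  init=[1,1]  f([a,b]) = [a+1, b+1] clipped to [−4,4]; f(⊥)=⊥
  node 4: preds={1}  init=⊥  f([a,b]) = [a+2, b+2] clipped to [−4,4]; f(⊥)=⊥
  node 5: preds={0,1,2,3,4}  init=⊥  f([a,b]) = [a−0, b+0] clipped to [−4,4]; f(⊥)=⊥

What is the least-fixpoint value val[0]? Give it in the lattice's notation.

Iteration log — 23 steps:
  step 1. node 0  ⊔preds=⊥  new=[-3,1]  stable
  step 2. node 1  ⊔preds=⊥  new=[-4,-1]  old=⊥  +wl: 
  step 3. node 2  ⊔preds=[-3,1]  new=[-4,-1]  old=⊥  +wl: 
  step 4. node 3  ⊔preds=[-4,1]  new=[-3,2]  old=[1,1]  +wl: 
  step 5. node 4  ⊔preds=[-4,-1]  new=[-2,1]  old=⊥  +wl: 0
  step 6. node 5  ⊔preds=[-4,2]  new=[-4,2]  old=⊥  +wl: 1,3
  step 7. node 0  ⊔preds=[-4,2]  new=[-4,2]  old=[-3,1]  +wl: 2,5
  step 8. node 1  ⊔preds=[-4,2]  new=[-4,-1]  stable
  step 9. node 3  ⊔preds=[-4,2]  new=[-3,3]  old=[-3,2]  +wl: 
  step 10. node 2  ⊔preds=[-4,2]  new=[-4,0]  old=[-4,-1]  +wl: 3
  step 11. node 5  ⊔preds=[-4,3]  new=[-4,3]  old=[-4,2]  +wl: 0,1
  step 12. node 3  ⊔preds=[-4,3]  new=[-3,4]  old=[-3,3]  +wl: 5
  step 13. node 0  ⊔preds=[-4,3]  new=[-4,3]  old=[-4,2]  +wl: 2,3
  step 14. node 1  ⊔preds=[-4,3]  new=[-4,-1]  stable
  step 15. node 5  ⊔preds=[-4,4]  new=[-4,4]  old=[-4,3]  +wl: 0,1
  step 16. node 2  ⊔preds=[-4,3]  new=[-4,1]  old=[-4,0]  +wl: 5
  step 17. node 3  ⊔preds=[-4,4]  new=[-3,4]  stable
  step 18. node 0  ⊔preds=[-4,4]  new=[-4,4]  old=[-4,3]  +wl: 2,3
  step 19. node 1  ⊔preds=[-4,4]  new=[-4,-1]  stable
  step 20. node 5  ⊔preds=[-4,4]  new=[-4,4]  stable
  step 21. node 2  ⊔preds=[-4,4]  new=[-4,2]  old=[-4,1]  +wl: 5
  step 22. node 3  ⊔preds=[-4,4]  new=[-3,4]  stable
  step 23. node 5  ⊔preds=[-4,4]  new=[-4,4]  stable

Least fixpoint reached:
  node 0: [-4,4]
  node 1: [-4,-1]
  node 2: [-4,2]
  node 3: [-3,4]
  node 4: [-2,1]
  node 5: [-4,4]

[-4,4]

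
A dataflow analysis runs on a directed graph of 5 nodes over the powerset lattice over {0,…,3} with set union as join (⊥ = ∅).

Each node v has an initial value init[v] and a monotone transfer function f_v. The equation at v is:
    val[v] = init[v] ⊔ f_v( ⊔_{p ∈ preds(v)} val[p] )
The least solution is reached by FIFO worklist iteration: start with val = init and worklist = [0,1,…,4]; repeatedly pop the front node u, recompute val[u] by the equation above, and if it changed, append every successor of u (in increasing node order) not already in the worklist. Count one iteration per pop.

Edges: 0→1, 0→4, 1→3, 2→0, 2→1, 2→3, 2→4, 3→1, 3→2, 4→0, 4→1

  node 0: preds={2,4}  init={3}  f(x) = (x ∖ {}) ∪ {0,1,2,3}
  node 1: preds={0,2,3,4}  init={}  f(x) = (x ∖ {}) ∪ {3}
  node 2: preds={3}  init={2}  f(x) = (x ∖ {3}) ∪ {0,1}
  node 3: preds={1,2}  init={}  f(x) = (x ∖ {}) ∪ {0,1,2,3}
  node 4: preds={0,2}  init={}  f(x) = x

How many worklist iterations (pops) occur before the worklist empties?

8

Iteration log — 8 steps:
  step 1. node 0  ⊔preds={2}  new={0,1,2,3}  old={3}  +wl: 
  step 2. node 1  ⊔preds={0,1,2,3}  new={0,1,2,3}  old={}  +wl: 
  step 3. node 2  ⊔preds={}  new={0,1,2}  old={2}  +wl: 0,1
  step 4. node 3  ⊔preds={0,1,2,3}  new={0,1,2,3}  old={}  +wl: 2
  step 5. node 4  ⊔preds={0,1,2,3}  new={0,1,2,3}  old={}  +wl: 
  step 6. node 0  ⊔preds={0,1,2,3}  new={0,1,2,3}  stable
  step 7. node 1  ⊔preds={0,1,2,3}  new={0,1,2,3}  stable
  step 8. node 2  ⊔preds={0,1,2,3}  new={0,1,2}  stable

Least fixpoint reached:
  node 0: {0,1,2,3}
  node 1: {0,1,2,3}
  node 2: {0,1,2}
  node 3: {0,1,2,3}
  node 4: {0,1,2,3}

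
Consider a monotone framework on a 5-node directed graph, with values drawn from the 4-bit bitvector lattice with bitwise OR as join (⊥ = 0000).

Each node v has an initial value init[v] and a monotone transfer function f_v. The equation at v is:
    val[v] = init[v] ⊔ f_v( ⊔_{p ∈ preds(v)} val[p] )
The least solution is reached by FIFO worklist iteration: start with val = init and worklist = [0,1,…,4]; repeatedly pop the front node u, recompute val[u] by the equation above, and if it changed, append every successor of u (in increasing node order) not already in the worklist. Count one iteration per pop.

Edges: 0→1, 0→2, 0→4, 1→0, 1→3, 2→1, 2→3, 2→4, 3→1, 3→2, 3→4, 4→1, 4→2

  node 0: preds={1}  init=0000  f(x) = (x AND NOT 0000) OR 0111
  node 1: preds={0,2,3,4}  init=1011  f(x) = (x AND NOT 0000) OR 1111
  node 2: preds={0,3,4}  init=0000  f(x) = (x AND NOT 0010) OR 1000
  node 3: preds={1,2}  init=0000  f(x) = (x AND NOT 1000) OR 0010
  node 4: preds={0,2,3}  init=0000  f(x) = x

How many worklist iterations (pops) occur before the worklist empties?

8

Trace (8 dequeues):
  [1] u=0 | in 1011 | out 1111 | prev 0000 | push {}
  [2] u=1 | in 1111 | out 1111 | prev 1011 | push {0}
  [3] u=2 | in 1111 | out 1101 | prev 0000 | push {1}
  [4] u=3 | in 1111 | out 0111 | prev 0000 | push {2}
  [5] u=4 | in 1111 | out 1111 | prev 0000 | push {}
  [6] u=0 | in 1111 | out 1111 | ==
  [7] u=1 | in 1111 | out 1111 | ==
  [8] u=2 | in 1111 | out 1101 | ==

Converged values:
  [0] 1111
  [1] 1111
  [2] 1101
  [3] 0111
  [4] 1111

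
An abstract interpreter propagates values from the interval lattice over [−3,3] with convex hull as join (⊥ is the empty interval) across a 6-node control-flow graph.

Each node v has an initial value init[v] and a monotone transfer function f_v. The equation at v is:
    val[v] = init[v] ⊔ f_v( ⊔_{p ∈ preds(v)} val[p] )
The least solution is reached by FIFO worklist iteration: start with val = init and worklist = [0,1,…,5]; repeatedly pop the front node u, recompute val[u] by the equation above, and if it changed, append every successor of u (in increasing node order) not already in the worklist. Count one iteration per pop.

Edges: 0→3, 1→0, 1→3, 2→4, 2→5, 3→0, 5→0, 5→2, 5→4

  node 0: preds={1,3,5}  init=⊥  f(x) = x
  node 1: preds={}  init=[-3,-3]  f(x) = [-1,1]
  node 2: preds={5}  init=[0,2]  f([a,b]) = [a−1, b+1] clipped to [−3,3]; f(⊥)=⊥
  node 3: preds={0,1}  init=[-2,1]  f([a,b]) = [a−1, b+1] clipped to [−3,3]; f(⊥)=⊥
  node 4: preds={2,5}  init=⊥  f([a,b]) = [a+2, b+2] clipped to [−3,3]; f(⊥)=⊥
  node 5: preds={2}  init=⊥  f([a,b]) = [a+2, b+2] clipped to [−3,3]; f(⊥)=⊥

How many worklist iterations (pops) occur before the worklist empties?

Iteration log — 12 steps:
  step 1. node 0  ⊔preds=[-3,1]  new=[-3,1]  old=⊥  +wl: 
  step 2. node 1  ⊔preds=⊥  new=[-3,1]  old=[-3,-3]  +wl: 0
  step 3. node 2  ⊔preds=⊥  new=[0,2]  stable
  step 4. node 3  ⊔preds=[-3,1]  new=[-3,2]  old=[-2,1]  +wl: 
  step 5. node 4  ⊔preds=[0,2]  new=[2,3]  old=⊥  +wl: 
  step 6. node 5  ⊔preds=[0,2]  new=[2,3]  old=⊥  +wl: 2,4
  step 7. node 0  ⊔preds=[-3,3]  new=[-3,3]  old=[-3,1]  +wl: 3
  step 8. node 2  ⊔preds=[2,3]  new=[0,3]  old=[0,2]  +wl: 5
  step 9. node 4  ⊔preds=[0,3]  new=[2,3]  stable
  step 10. node 3  ⊔preds=[-3,3]  new=[-3,3]  old=[-3,2]  +wl: 0
  step 11. node 5  ⊔preds=[0,3]  new=[2,3]  stable
  step 12. node 0  ⊔preds=[-3,3]  new=[-3,3]  stable

Least fixpoint reached:
  node 0: [-3,3]
  node 1: [-3,1]
  node 2: [0,3]
  node 3: [-3,3]
  node 4: [2,3]
  node 5: [2,3]

12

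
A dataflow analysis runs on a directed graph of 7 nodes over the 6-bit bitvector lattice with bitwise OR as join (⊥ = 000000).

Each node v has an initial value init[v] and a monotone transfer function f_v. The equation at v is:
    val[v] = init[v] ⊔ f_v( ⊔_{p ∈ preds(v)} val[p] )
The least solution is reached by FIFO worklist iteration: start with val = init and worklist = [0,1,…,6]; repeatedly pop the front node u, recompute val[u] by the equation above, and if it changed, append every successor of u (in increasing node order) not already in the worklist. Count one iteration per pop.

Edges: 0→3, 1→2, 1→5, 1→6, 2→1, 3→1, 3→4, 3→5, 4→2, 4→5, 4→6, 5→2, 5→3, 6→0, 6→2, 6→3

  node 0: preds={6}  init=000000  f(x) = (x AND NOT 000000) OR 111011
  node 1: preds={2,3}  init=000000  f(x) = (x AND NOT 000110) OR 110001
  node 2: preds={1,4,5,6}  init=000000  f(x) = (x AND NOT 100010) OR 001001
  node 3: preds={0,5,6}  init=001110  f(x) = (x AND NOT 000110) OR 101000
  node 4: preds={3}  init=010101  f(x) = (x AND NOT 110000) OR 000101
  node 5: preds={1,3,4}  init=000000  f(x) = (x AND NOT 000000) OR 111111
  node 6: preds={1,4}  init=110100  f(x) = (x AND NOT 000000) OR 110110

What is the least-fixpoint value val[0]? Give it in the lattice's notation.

Iteration log — 11 steps:
  step 1. node 0  ⊔preds=110100  new=111111  old=000000  +wl: 
  step 2. node 1  ⊔preds=001110  new=111001  old=000000  +wl: 
  step 3. node 2  ⊔preds=111101  new=011101  old=000000  +wl: 1
  step 4. node 3  ⊔preds=111111  new=111111  old=001110  +wl: 
  step 5. node 4  ⊔preds=111111  new=011111  old=010101  +wl: 2
  step 6. node 5  ⊔preds=111111  new=111111  old=000000  +wl: 3
  step 7. node 6  ⊔preds=111111  new=111111  old=110100  +wl: 0
  step 8. node 1  ⊔preds=111111  new=111001  stable
  step 9. node 2  ⊔preds=111111  new=011101  stable
  step 10. node 3  ⊔preds=111111  new=111111  stable
  step 11. node 0  ⊔preds=111111  new=111111  stable

Least fixpoint reached:
  node 0: 111111
  node 1: 111001
  node 2: 011101
  node 3: 111111
  node 4: 011111
  node 5: 111111
  node 6: 111111

111111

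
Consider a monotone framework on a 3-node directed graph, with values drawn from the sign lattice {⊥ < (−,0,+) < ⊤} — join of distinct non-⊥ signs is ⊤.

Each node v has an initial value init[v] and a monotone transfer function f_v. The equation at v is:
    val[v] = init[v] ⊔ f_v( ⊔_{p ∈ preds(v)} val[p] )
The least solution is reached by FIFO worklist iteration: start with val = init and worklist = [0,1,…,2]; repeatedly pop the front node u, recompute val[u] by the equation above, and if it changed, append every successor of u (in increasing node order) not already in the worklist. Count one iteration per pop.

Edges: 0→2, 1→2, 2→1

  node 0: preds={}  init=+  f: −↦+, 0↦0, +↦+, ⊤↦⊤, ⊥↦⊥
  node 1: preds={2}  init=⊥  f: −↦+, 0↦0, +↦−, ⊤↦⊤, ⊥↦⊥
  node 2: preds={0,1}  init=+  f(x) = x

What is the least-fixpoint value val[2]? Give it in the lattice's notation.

⊤

Worklist (5 pops):
  #1 pop 0: in=⊥ → + (no change)
  #2 pop 1: in=+ → − (was ⊥); enqueue []
  #3 pop 2: in=⊤ → ⊤ (was +); enqueue [1]
  #4 pop 1: in=⊤ → ⊤ (was −); enqueue [2]
  #5 pop 2: in=⊤ → ⊤ (no change)

Fixpoint:
  val[0] = +
  val[1] = ⊤
  val[2] = ⊤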